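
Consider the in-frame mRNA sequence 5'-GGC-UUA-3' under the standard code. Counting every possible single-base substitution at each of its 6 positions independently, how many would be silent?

5

Codon 1 (GGC, Gly): 3 synonymous substitutions.
Codon 2 (UUA, Leu): 2 synonymous substitutions.
Total: 3 + 2 = 5.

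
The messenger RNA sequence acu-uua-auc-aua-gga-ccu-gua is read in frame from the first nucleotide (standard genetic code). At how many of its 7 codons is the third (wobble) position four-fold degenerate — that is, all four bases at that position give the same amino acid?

4

Codon 1 ACU (Thr): third position 4-fold.
Codon 2 UUA (Leu): third position 2-fold.
Codon 3 AUC (Ile): third position 3-fold.
Codon 4 AUA (Ile): third position 3-fold.
Codon 5 GGA (Gly): third position 4-fold.
Codon 6 CCU (Pro): third position 4-fold.
Codon 7 GUA (Val): third position 4-fold.
Four-fold degenerate third positions: 4.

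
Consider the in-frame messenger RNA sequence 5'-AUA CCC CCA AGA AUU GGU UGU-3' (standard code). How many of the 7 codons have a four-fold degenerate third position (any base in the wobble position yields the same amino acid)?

3

Codon 1 AUA (Ile): third position 3-fold.
Codon 2 CCC (Pro): third position 4-fold.
Codon 3 CCA (Pro): third position 4-fold.
Codon 4 AGA (Arg): third position 2-fold.
Codon 5 AUU (Ile): third position 3-fold.
Codon 6 GGU (Gly): third position 4-fold.
Codon 7 UGU (Cys): third position 2-fold.
Four-fold degenerate third positions: 3.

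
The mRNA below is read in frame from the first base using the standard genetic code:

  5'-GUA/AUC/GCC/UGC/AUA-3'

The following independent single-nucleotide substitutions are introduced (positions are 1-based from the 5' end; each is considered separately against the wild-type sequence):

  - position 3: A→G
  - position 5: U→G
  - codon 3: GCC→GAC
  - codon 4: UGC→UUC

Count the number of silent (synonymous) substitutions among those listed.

1

Codon 1: GUA (Val) → GUG (Val) — synonymous.
Codon 2: AUC (Ile) → AGC (Ser) — missense.
Codon 3: GCC (Ala) → GAC (Asp) — missense.
Codon 4: UGC (Cys) → UUC (Phe) — missense.
Synonymous: 1 of 4.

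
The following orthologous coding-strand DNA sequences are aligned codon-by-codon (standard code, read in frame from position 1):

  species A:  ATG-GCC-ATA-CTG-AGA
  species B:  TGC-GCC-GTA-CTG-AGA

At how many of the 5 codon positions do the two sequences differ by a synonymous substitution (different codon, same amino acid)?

Codon 1: ATG Met / TGC Cys — nonsynonymous.
Codon 2: GCC Ala / GCC Ala — identical.
Codon 3: ATA Ile / GTA Val — nonsynonymous.
Codon 4: CTG Leu / CTG Leu — identical.
Codon 5: AGA Arg / AGA Arg — identical.
Synonymous differences: 0.

0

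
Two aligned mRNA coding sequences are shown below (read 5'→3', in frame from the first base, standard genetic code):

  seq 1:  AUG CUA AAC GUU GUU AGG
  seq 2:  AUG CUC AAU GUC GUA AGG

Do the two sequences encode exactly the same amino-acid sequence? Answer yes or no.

Codon 1: AUG Met / AUG Met — identical.
Codon 2: CUA Leu / CUC Leu — synonymous.
Codon 3: AAC Asn / AAU Asn — synonymous.
Codon 4: GUU Val / GUC Val — synonymous.
Codon 5: GUU Val / GUA Val — synonymous.
Codon 6: AGG Arg / AGG Arg — identical.
Nonsynonymous differences: 0 → same protein.

yes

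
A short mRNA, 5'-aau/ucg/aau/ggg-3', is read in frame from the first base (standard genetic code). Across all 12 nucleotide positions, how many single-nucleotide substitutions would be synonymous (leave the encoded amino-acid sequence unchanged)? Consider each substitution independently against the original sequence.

8

Codon 1 (AAU, Asn): 1 synonymous substitution.
Codon 2 (UCG, Ser): 3 synonymous substitutions.
Codon 3 (AAU, Asn): 1 synonymous substitution.
Codon 4 (GGG, Gly): 3 synonymous substitutions.
Total: 1 + 3 + 1 + 3 = 8.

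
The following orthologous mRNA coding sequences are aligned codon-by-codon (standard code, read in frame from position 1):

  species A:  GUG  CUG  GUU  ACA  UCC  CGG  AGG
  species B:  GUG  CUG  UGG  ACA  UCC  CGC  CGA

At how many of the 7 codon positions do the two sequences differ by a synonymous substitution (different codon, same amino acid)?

Codon 1: GUG Val / GUG Val — identical.
Codon 2: CUG Leu / CUG Leu — identical.
Codon 3: GUU Val / UGG Trp — nonsynonymous.
Codon 4: ACA Thr / ACA Thr — identical.
Codon 5: UCC Ser / UCC Ser — identical.
Codon 6: CGG Arg / CGC Arg — synonymous.
Codon 7: AGG Arg / CGA Arg — synonymous.
Synonymous differences: 2.

2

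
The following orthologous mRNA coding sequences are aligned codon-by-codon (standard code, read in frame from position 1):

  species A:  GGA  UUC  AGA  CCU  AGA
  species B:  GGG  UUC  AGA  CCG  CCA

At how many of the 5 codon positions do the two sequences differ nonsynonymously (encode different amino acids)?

1

Codon 1: GGA Gly / GGG Gly — synonymous.
Codon 2: UUC Phe / UUC Phe — identical.
Codon 3: AGA Arg / AGA Arg — identical.
Codon 4: CCU Pro / CCG Pro — synonymous.
Codon 5: AGA Arg / CCA Pro — nonsynonymous.
Nonsynonymous differences: 1.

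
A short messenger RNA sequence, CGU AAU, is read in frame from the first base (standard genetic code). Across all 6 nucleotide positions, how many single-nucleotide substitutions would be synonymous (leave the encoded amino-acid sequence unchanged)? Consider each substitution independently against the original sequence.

4

Codon 1 (CGU, Arg): 3 synonymous substitutions.
Codon 2 (AAU, Asn): 1 synonymous substitution.
Total: 3 + 1 = 4.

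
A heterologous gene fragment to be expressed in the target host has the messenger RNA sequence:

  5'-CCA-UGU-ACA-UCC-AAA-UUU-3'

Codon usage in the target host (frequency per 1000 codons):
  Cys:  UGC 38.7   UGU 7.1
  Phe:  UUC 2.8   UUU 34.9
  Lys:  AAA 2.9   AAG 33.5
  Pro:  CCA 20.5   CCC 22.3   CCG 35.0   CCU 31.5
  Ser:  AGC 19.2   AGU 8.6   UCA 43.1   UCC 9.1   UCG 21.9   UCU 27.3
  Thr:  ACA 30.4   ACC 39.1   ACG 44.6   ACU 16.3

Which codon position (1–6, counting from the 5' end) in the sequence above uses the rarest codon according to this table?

5

Codon 1 CCA (Pro): 20.5 per 1000.
Codon 2 UGU (Cys): 7.1 per 1000.
Codon 3 ACA (Thr): 30.4 per 1000.
Codon 4 UCC (Ser): 9.1 per 1000.
Codon 5 AAA (Lys): 2.9 per 1000.
Codon 6 UUU (Phe): 34.9 per 1000.
Lowest frequency is 2.9 at codon 5.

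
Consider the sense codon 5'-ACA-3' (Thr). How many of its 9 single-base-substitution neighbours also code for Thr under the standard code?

3

Position 1: none → 0 synonymous.
Position 2: none → 0 synonymous.
Position 3: ACT, ACC, ACG → 3 synonymous.
Total: 0 + 0 + 3 = 3.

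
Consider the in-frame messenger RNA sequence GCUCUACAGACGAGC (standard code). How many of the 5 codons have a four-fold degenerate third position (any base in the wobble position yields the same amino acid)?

Codon 1 GCU (Ala): third position 4-fold.
Codon 2 CUA (Leu): third position 4-fold.
Codon 3 CAG (Gln): third position 2-fold.
Codon 4 ACG (Thr): third position 4-fold.
Codon 5 AGC (Ser): third position 2-fold.
Four-fold degenerate third positions: 3.

3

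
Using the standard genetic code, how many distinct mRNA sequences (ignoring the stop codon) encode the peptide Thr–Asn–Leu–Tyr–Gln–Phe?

Thr: 4 codons.
Asn: 2 codons.
Leu: 6 codons.
Tyr: 2 codons.
Gln: 2 codons.
Phe: 2 codons.
4 × 2 × 6 × 2 × 2 × 2 = 384.

384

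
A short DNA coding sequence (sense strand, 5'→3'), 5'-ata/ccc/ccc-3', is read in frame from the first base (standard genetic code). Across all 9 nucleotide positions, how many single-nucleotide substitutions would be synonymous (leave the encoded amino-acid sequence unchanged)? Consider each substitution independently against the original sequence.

8

Codon 1 (ATA, Ile): 2 synonymous substitutions.
Codon 2 (CCC, Pro): 3 synonymous substitutions.
Codon 3 (CCC, Pro): 3 synonymous substitutions.
Total: 2 + 3 + 3 = 8.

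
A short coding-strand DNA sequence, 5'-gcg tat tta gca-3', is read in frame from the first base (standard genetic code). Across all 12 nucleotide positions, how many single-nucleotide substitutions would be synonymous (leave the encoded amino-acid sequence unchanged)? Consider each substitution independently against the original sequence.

Codon 1 (GCG, Ala): 3 synonymous substitutions.
Codon 2 (TAT, Tyr): 1 synonymous substitution.
Codon 3 (TTA, Leu): 2 synonymous substitutions.
Codon 4 (GCA, Ala): 3 synonymous substitutions.
Total: 3 + 1 + 2 + 3 = 9.

9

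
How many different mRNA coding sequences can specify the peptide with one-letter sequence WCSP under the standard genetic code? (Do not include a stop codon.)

48

Trp: 1 codon.
Cys: 2 codons.
Ser: 6 codons.
Pro: 4 codons.
1 × 2 × 6 × 4 = 48.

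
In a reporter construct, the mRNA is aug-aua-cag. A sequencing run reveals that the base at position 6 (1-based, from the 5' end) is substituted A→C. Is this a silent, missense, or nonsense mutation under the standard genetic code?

silent

Position 6 falls in codon 2: AUA → Ile.
After the substitution the codon is AUC → Ile.
Both encode Ile, so the change is synonymous.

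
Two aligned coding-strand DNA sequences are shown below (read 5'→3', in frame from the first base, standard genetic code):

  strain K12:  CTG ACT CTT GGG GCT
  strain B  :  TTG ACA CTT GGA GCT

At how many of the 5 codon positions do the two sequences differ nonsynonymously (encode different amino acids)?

0

Codon 1: CTG Leu / TTG Leu — synonymous.
Codon 2: ACT Thr / ACA Thr — synonymous.
Codon 3: CTT Leu / CTT Leu — identical.
Codon 4: GGG Gly / GGA Gly — synonymous.
Codon 5: GCT Ala / GCT Ala — identical.
Nonsynonymous differences: 0.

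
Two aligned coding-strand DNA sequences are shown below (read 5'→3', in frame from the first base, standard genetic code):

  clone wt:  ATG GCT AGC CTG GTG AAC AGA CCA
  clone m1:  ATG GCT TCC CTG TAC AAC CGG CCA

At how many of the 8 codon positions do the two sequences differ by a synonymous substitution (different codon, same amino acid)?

2

Codon 1: ATG Met / ATG Met — identical.
Codon 2: GCT Ala / GCT Ala — identical.
Codon 3: AGC Ser / TCC Ser — synonymous.
Codon 4: CTG Leu / CTG Leu — identical.
Codon 5: GTG Val / TAC Tyr — nonsynonymous.
Codon 6: AAC Asn / AAC Asn — identical.
Codon 7: AGA Arg / CGG Arg — synonymous.
Codon 8: CCA Pro / CCA Pro — identical.
Synonymous differences: 2.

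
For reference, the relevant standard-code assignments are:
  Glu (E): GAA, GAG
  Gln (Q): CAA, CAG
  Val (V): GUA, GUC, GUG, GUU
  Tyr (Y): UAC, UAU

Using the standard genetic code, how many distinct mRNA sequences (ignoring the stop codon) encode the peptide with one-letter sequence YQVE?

Tyr: 2 codons.
Gln: 2 codons.
Val: 4 codons.
Glu: 2 codons.
2 × 2 × 4 × 2 = 32.

32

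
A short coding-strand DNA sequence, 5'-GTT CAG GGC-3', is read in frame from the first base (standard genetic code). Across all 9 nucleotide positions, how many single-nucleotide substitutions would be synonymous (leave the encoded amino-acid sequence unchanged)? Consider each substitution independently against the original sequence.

Codon 1 (GTT, Val): 3 synonymous substitutions.
Codon 2 (CAG, Gln): 1 synonymous substitution.
Codon 3 (GGC, Gly): 3 synonymous substitutions.
Total: 3 + 1 + 3 = 7.

7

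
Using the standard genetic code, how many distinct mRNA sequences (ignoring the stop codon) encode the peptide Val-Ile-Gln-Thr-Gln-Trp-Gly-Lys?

1536

Val: 4 codons.
Ile: 3 codons.
Gln: 2 codons.
Thr: 4 codons.
Gln: 2 codons.
Trp: 1 codon.
Gly: 4 codons.
Lys: 2 codons.
4 × 3 × 2 × 4 × 2 × 1 × 4 × 2 = 1536.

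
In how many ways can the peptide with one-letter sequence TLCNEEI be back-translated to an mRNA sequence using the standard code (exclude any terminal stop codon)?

1152

Thr: 4 codons.
Leu: 6 codons.
Cys: 2 codons.
Asn: 2 codons.
Glu: 2 codons.
Glu: 2 codons.
Ile: 3 codons.
4 × 6 × 2 × 2 × 2 × 2 × 3 = 1152.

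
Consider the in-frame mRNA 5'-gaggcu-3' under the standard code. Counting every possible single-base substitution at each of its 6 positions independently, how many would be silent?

4

Codon 1 (GAG, Glu): 1 synonymous substitution.
Codon 2 (GCU, Ala): 3 synonymous substitutions.
Total: 1 + 3 = 4.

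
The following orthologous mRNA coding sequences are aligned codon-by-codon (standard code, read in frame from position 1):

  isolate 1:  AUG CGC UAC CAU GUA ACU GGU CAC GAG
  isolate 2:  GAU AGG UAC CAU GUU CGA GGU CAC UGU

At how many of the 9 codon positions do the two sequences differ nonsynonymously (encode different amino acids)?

3

Codon 1: AUG Met / GAU Asp — nonsynonymous.
Codon 2: CGC Arg / AGG Arg — synonymous.
Codon 3: UAC Tyr / UAC Tyr — identical.
Codon 4: CAU His / CAU His — identical.
Codon 5: GUA Val / GUU Val — synonymous.
Codon 6: ACU Thr / CGA Arg — nonsynonymous.
Codon 7: GGU Gly / GGU Gly — identical.
Codon 8: CAC His / CAC His — identical.
Codon 9: GAG Glu / UGU Cys — nonsynonymous.
Nonsynonymous differences: 3.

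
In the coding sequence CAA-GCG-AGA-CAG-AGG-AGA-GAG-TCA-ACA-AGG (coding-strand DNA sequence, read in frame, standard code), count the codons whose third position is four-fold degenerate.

Codon 1 CAA (Gln): third position 2-fold.
Codon 2 GCG (Ala): third position 4-fold.
Codon 3 AGA (Arg): third position 2-fold.
Codon 4 CAG (Gln): third position 2-fold.
Codon 5 AGG (Arg): third position 2-fold.
Codon 6 AGA (Arg): third position 2-fold.
Codon 7 GAG (Glu): third position 2-fold.
Codon 8 TCA (Ser): third position 4-fold.
Codon 9 ACA (Thr): third position 4-fold.
Codon 10 AGG (Arg): third position 2-fold.
Four-fold degenerate third positions: 3.

3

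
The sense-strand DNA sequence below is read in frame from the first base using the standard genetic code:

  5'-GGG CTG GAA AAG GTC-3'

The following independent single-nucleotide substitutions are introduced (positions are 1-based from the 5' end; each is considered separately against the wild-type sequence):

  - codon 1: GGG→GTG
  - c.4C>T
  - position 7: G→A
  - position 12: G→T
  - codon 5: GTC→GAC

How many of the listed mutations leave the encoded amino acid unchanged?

Codon 1: GGG (Gly) → GTG (Val) — missense.
Codon 2: CTG (Leu) → TTG (Leu) — synonymous.
Codon 3: GAA (Glu) → AAA (Lys) — missense.
Codon 4: AAG (Lys) → AAT (Asn) — missense.
Codon 5: GTC (Val) → GAC (Asp) — missense.
Synonymous: 1 of 5.

1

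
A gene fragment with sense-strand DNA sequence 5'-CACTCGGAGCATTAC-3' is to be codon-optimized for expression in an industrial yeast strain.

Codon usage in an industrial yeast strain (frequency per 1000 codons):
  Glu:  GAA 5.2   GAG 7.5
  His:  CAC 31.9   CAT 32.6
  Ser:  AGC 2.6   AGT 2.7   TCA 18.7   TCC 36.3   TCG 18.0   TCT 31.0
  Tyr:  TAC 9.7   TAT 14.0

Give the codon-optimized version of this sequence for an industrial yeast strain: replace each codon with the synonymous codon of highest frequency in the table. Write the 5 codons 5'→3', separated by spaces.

CAT TCC GAG CAT TAT

Codon 1 (His): best is CAT at 32.6.
Codon 2 (Ser): best is TCC at 36.3.
Codon 3 (Glu): best is GAG at 7.5.
Codon 4 (His): best is CAT at 32.6.
Codon 5 (Tyr): best is TAT at 14.0.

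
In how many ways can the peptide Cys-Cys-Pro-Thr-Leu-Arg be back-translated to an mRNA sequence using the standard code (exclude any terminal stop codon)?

2304

Cys: 2 codons.
Cys: 2 codons.
Pro: 4 codons.
Thr: 4 codons.
Leu: 6 codons.
Arg: 6 codons.
2 × 2 × 4 × 4 × 6 × 6 = 2304.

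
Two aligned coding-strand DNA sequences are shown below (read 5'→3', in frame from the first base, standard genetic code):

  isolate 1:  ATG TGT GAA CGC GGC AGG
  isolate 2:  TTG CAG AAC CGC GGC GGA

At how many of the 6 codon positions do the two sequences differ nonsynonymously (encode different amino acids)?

Codon 1: ATG Met / TTG Leu — nonsynonymous.
Codon 2: TGT Cys / CAG Gln — nonsynonymous.
Codon 3: GAA Glu / AAC Asn — nonsynonymous.
Codon 4: CGC Arg / CGC Arg — identical.
Codon 5: GGC Gly / GGC Gly — identical.
Codon 6: AGG Arg / GGA Gly — nonsynonymous.
Nonsynonymous differences: 4.

4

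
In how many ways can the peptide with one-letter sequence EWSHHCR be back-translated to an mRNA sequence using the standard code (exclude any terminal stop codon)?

576

Glu: 2 codons.
Trp: 1 codon.
Ser: 6 codons.
His: 2 codons.
His: 2 codons.
Cys: 2 codons.
Arg: 6 codons.
2 × 1 × 6 × 2 × 2 × 2 × 6 = 576.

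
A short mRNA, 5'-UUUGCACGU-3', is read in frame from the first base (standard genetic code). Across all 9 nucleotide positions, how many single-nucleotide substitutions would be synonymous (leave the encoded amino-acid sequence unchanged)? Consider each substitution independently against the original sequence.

7

Codon 1 (UUU, Phe): 1 synonymous substitution.
Codon 2 (GCA, Ala): 3 synonymous substitutions.
Codon 3 (CGU, Arg): 3 synonymous substitutions.
Total: 1 + 3 + 3 = 7.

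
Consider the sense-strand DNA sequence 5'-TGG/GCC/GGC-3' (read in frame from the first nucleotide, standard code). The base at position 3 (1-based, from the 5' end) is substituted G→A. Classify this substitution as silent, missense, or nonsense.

nonsense

Position 3 falls in codon 1: TGG → Trp.
After the substitution the codon is TGA → Stop.
The new codon is a stop codon, so this is a nonsense mutation.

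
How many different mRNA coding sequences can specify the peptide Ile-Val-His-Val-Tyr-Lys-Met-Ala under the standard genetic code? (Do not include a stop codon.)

Ile: 3 codons.
Val: 4 codons.
His: 2 codons.
Val: 4 codons.
Tyr: 2 codons.
Lys: 2 codons.
Met: 1 codon.
Ala: 4 codons.
3 × 4 × 2 × 4 × 2 × 2 × 1 × 4 = 1536.

1536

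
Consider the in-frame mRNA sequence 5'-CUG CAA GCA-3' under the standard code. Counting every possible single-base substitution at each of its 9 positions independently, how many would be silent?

8

Codon 1 (CUG, Leu): 4 synonymous substitutions.
Codon 2 (CAA, Gln): 1 synonymous substitution.
Codon 3 (GCA, Ala): 3 synonymous substitutions.
Total: 4 + 1 + 3 = 8.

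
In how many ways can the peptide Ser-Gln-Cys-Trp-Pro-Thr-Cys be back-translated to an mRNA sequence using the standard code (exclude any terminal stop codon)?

768

Ser: 6 codons.
Gln: 2 codons.
Cys: 2 codons.
Trp: 1 codon.
Pro: 4 codons.
Thr: 4 codons.
Cys: 2 codons.
6 × 2 × 2 × 1 × 4 × 4 × 2 = 768.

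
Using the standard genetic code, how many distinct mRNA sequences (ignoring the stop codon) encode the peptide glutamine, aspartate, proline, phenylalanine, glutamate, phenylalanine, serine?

768

Gln: 2 codons.
Asp: 2 codons.
Pro: 4 codons.
Phe: 2 codons.
Glu: 2 codons.
Phe: 2 codons.
Ser: 6 codons.
2 × 2 × 4 × 2 × 2 × 2 × 6 = 768.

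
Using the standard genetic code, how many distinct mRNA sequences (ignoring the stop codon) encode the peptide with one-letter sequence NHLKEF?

Asn: 2 codons.
His: 2 codons.
Leu: 6 codons.
Lys: 2 codons.
Glu: 2 codons.
Phe: 2 codons.
2 × 2 × 6 × 2 × 2 × 2 = 192.

192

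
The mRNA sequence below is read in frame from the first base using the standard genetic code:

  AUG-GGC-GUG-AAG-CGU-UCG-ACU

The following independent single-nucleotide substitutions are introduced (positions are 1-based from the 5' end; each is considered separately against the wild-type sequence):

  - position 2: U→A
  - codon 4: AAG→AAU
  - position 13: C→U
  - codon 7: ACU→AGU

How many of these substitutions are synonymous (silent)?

0

Codon 1: AUG (Met) → AAG (Lys) — missense.
Codon 4: AAG (Lys) → AAU (Asn) — missense.
Codon 5: CGU (Arg) → UGU (Cys) — missense.
Codon 7: ACU (Thr) → AGU (Ser) — missense.
Synonymous: 0 of 4.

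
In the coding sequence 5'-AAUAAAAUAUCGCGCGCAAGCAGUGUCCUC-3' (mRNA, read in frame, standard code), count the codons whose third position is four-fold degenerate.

5

Codon 1 AAU (Asn): third position 2-fold.
Codon 2 AAA (Lys): third position 2-fold.
Codon 3 AUA (Ile): third position 3-fold.
Codon 4 UCG (Ser): third position 4-fold.
Codon 5 CGC (Arg): third position 4-fold.
Codon 6 GCA (Ala): third position 4-fold.
Codon 7 AGC (Ser): third position 2-fold.
Codon 8 AGU (Ser): third position 2-fold.
Codon 9 GUC (Val): third position 4-fold.
Codon 10 CUC (Leu): third position 4-fold.
Four-fold degenerate third positions: 5.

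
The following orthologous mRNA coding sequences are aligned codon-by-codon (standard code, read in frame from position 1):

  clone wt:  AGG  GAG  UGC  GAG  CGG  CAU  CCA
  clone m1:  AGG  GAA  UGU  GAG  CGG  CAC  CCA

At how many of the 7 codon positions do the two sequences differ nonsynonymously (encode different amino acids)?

0

Codon 1: AGG Arg / AGG Arg — identical.
Codon 2: GAG Glu / GAA Glu — synonymous.
Codon 3: UGC Cys / UGU Cys — synonymous.
Codon 4: GAG Glu / GAG Glu — identical.
Codon 5: CGG Arg / CGG Arg — identical.
Codon 6: CAU His / CAC His — synonymous.
Codon 7: CCA Pro / CCA Pro — identical.
Nonsynonymous differences: 0.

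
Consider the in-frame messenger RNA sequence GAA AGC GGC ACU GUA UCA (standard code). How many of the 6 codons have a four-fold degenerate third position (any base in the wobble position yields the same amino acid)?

4

Codon 1 GAA (Glu): third position 2-fold.
Codon 2 AGC (Ser): third position 2-fold.
Codon 3 GGC (Gly): third position 4-fold.
Codon 4 ACU (Thr): third position 4-fold.
Codon 5 GUA (Val): third position 4-fold.
Codon 6 UCA (Ser): third position 4-fold.
Four-fold degenerate third positions: 4.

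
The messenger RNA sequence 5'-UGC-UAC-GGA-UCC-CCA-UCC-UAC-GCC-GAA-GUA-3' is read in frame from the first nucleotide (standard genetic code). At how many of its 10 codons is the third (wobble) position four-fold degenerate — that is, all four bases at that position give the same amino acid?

6

Codon 1 UGC (Cys): third position 2-fold.
Codon 2 UAC (Tyr): third position 2-fold.
Codon 3 GGA (Gly): third position 4-fold.
Codon 4 UCC (Ser): third position 4-fold.
Codon 5 CCA (Pro): third position 4-fold.
Codon 6 UCC (Ser): third position 4-fold.
Codon 7 UAC (Tyr): third position 2-fold.
Codon 8 GCC (Ala): third position 4-fold.
Codon 9 GAA (Glu): third position 2-fold.
Codon 10 GUA (Val): third position 4-fold.
Four-fold degenerate third positions: 6.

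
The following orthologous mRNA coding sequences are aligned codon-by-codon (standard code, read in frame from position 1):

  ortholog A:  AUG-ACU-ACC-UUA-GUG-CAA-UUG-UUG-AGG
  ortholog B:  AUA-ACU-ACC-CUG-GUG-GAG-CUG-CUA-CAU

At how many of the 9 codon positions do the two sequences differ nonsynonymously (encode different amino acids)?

3

Codon 1: AUG Met / AUA Ile — nonsynonymous.
Codon 2: ACU Thr / ACU Thr — identical.
Codon 3: ACC Thr / ACC Thr — identical.
Codon 4: UUA Leu / CUG Leu — synonymous.
Codon 5: GUG Val / GUG Val — identical.
Codon 6: CAA Gln / GAG Glu — nonsynonymous.
Codon 7: UUG Leu / CUG Leu — synonymous.
Codon 8: UUG Leu / CUA Leu — synonymous.
Codon 9: AGG Arg / CAU His — nonsynonymous.
Nonsynonymous differences: 3.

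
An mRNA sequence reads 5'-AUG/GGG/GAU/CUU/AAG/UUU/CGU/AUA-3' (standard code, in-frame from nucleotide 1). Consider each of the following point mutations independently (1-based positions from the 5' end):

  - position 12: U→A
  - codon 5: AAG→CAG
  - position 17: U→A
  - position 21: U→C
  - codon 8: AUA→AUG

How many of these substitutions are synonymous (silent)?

Codon 4: CUU (Leu) → CUA (Leu) — synonymous.
Codon 5: AAG (Lys) → CAG (Gln) — missense.
Codon 6: UUU (Phe) → UAU (Tyr) — missense.
Codon 7: CGU (Arg) → CGC (Arg) — synonymous.
Codon 8: AUA (Ile) → AUG (Met) — missense.
Synonymous: 2 of 5.

2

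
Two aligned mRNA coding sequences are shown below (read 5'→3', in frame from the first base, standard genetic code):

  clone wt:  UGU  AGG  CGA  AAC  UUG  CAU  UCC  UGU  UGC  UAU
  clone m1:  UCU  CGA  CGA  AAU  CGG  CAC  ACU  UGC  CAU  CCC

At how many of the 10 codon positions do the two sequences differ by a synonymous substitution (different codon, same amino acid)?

4

Codon 1: UGU Cys / UCU Ser — nonsynonymous.
Codon 2: AGG Arg / CGA Arg — synonymous.
Codon 3: CGA Arg / CGA Arg — identical.
Codon 4: AAC Asn / AAU Asn — synonymous.
Codon 5: UUG Leu / CGG Arg — nonsynonymous.
Codon 6: CAU His / CAC His — synonymous.
Codon 7: UCC Ser / ACU Thr — nonsynonymous.
Codon 8: UGU Cys / UGC Cys — synonymous.
Codon 9: UGC Cys / CAU His — nonsynonymous.
Codon 10: UAU Tyr / CCC Pro — nonsynonymous.
Synonymous differences: 4.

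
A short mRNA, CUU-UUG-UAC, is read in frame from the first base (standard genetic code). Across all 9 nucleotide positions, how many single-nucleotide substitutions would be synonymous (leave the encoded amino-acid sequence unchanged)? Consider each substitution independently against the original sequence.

Codon 1 (CUU, Leu): 3 synonymous substitutions.
Codon 2 (UUG, Leu): 2 synonymous substitutions.
Codon 3 (UAC, Tyr): 1 synonymous substitution.
Total: 3 + 2 + 1 = 6.

6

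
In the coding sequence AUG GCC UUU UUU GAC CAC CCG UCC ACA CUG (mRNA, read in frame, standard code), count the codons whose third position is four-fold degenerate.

Codon 1 AUG (Met): third position 1-fold.
Codon 2 GCC (Ala): third position 4-fold.
Codon 3 UUU (Phe): third position 2-fold.
Codon 4 UUU (Phe): third position 2-fold.
Codon 5 GAC (Asp): third position 2-fold.
Codon 6 CAC (His): third position 2-fold.
Codon 7 CCG (Pro): third position 4-fold.
Codon 8 UCC (Ser): third position 4-fold.
Codon 9 ACA (Thr): third position 4-fold.
Codon 10 CUG (Leu): third position 4-fold.
Four-fold degenerate third positions: 5.

5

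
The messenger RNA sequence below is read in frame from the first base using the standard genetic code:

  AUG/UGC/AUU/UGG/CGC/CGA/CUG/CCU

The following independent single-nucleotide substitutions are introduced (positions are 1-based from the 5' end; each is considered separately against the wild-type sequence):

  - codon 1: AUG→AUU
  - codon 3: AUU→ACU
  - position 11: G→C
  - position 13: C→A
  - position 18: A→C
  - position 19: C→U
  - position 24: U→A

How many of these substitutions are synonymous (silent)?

3

Codon 1: AUG (Met) → AUU (Ile) — missense.
Codon 3: AUU (Ile) → ACU (Thr) — missense.
Codon 4: UGG (Trp) → UCG (Ser) — missense.
Codon 5: CGC (Arg) → AGC (Ser) — missense.
Codon 6: CGA (Arg) → CGC (Arg) — synonymous.
Codon 7: CUG (Leu) → UUG (Leu) — synonymous.
Codon 8: CCU (Pro) → CCA (Pro) — synonymous.
Synonymous: 3 of 7.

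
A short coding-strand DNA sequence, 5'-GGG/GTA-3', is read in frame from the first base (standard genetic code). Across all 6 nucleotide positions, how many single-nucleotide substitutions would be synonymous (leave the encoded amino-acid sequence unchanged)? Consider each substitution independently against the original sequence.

6

Codon 1 (GGG, Gly): 3 synonymous substitutions.
Codon 2 (GTA, Val): 3 synonymous substitutions.
Total: 3 + 3 = 6.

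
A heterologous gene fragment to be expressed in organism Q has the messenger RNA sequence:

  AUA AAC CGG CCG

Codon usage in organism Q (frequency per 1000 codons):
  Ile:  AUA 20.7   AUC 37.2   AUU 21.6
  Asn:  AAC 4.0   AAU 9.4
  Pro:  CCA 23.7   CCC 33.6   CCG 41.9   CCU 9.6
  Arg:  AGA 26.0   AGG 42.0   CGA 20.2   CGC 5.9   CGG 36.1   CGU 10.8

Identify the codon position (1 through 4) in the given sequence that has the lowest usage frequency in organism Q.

Codon 1 AUA (Ile): 20.7 per 1000.
Codon 2 AAC (Asn): 4.0 per 1000.
Codon 3 CGG (Arg): 36.1 per 1000.
Codon 4 CCG (Pro): 41.9 per 1000.
Lowest frequency is 4.0 at codon 2.

2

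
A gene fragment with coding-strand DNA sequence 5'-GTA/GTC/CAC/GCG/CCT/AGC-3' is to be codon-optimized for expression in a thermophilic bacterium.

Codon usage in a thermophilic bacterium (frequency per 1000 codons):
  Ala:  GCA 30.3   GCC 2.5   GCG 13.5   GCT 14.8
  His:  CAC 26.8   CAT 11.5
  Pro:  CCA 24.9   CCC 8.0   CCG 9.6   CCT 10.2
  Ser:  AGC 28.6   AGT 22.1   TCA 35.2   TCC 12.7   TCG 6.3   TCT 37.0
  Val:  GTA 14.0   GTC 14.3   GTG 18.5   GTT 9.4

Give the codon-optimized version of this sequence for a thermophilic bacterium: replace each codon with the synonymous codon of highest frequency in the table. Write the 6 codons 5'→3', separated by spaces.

GTG GTG CAC GCA CCA TCT

Codon 1 (Val): best is GTG at 18.5.
Codon 2 (Val): best is GTG at 18.5.
Codon 3 (His): best is CAC at 26.8.
Codon 4 (Ala): best is GCA at 30.3.
Codon 5 (Pro): best is CCA at 24.9.
Codon 6 (Ser): best is TCT at 37.0.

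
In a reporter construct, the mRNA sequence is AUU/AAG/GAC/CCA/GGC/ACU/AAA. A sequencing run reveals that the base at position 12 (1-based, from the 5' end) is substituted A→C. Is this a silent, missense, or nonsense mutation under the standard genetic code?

silent

Position 12 falls in codon 4: CCA → Pro.
After the substitution the codon is CCC → Pro.
Both encode Pro, so the change is synonymous.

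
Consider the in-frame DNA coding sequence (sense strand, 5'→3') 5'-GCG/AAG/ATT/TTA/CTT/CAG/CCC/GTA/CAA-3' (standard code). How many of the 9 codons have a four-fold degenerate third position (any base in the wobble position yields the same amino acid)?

Codon 1 GCG (Ala): third position 4-fold.
Codon 2 AAG (Lys): third position 2-fold.
Codon 3 ATT (Ile): third position 3-fold.
Codon 4 TTA (Leu): third position 2-fold.
Codon 5 CTT (Leu): third position 4-fold.
Codon 6 CAG (Gln): third position 2-fold.
Codon 7 CCC (Pro): third position 4-fold.
Codon 8 GTA (Val): third position 4-fold.
Codon 9 CAA (Gln): third position 2-fold.
Four-fold degenerate third positions: 4.

4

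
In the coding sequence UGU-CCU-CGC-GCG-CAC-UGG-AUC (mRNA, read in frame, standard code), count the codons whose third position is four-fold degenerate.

3

Codon 1 UGU (Cys): third position 2-fold.
Codon 2 CCU (Pro): third position 4-fold.
Codon 3 CGC (Arg): third position 4-fold.
Codon 4 GCG (Ala): third position 4-fold.
Codon 5 CAC (His): third position 2-fold.
Codon 6 UGG (Trp): third position 1-fold.
Codon 7 AUC (Ile): third position 3-fold.
Four-fold degenerate third positions: 3.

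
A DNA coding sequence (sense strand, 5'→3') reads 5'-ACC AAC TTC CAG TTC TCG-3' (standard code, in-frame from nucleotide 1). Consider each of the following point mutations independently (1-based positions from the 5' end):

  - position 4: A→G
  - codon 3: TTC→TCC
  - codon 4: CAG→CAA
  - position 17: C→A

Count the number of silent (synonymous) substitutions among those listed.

Codon 2: AAC (Asn) → GAC (Asp) — missense.
Codon 3: TTC (Phe) → TCC (Ser) — missense.
Codon 4: CAG (Gln) → CAA (Gln) — synonymous.
Codon 6: TCG (Ser) → TAG (Stop) — nonsense.
Synonymous: 1 of 4.

1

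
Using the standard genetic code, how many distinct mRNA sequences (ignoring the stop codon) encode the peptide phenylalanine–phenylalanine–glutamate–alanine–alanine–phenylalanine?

256

Phe: 2 codons.
Phe: 2 codons.
Glu: 2 codons.
Ala: 4 codons.
Ala: 4 codons.
Phe: 2 codons.
2 × 2 × 2 × 4 × 4 × 2 = 256.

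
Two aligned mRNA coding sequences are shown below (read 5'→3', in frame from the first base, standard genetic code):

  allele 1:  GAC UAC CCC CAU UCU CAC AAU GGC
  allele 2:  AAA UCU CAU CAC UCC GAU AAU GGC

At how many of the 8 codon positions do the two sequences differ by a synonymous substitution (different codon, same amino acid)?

2

Codon 1: GAC Asp / AAA Lys — nonsynonymous.
Codon 2: UAC Tyr / UCU Ser — nonsynonymous.
Codon 3: CCC Pro / CAU His — nonsynonymous.
Codon 4: CAU His / CAC His — synonymous.
Codon 5: UCU Ser / UCC Ser — synonymous.
Codon 6: CAC His / GAU Asp — nonsynonymous.
Codon 7: AAU Asn / AAU Asn — identical.
Codon 8: GGC Gly / GGC Gly — identical.
Synonymous differences: 2.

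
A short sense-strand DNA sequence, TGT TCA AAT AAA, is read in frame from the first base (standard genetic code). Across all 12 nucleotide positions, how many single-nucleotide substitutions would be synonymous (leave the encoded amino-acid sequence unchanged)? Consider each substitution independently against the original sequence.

6

Codon 1 (TGT, Cys): 1 synonymous substitution.
Codon 2 (TCA, Ser): 3 synonymous substitutions.
Codon 3 (AAT, Asn): 1 synonymous substitution.
Codon 4 (AAA, Lys): 1 synonymous substitution.
Total: 1 + 3 + 1 + 1 = 6.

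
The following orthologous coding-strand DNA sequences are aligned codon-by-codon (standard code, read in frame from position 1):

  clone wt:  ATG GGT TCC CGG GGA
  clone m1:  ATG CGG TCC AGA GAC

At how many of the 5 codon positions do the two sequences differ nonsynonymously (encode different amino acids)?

2

Codon 1: ATG Met / ATG Met — identical.
Codon 2: GGT Gly / CGG Arg — nonsynonymous.
Codon 3: TCC Ser / TCC Ser — identical.
Codon 4: CGG Arg / AGA Arg — synonymous.
Codon 5: GGA Gly / GAC Asp — nonsynonymous.
Nonsynonymous differences: 2.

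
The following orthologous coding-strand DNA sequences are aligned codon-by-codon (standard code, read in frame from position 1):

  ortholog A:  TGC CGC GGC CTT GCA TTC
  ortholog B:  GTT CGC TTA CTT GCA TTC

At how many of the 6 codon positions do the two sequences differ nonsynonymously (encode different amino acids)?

2

Codon 1: TGC Cys / GTT Val — nonsynonymous.
Codon 2: CGC Arg / CGC Arg — identical.
Codon 3: GGC Gly / TTA Leu — nonsynonymous.
Codon 4: CTT Leu / CTT Leu — identical.
Codon 5: GCA Ala / GCA Ala — identical.
Codon 6: TTC Phe / TTC Phe — identical.
Nonsynonymous differences: 2.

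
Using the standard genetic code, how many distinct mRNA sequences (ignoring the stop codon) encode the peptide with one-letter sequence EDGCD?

Glu: 2 codons.
Asp: 2 codons.
Gly: 4 codons.
Cys: 2 codons.
Asp: 2 codons.
2 × 2 × 4 × 2 × 2 = 64.

64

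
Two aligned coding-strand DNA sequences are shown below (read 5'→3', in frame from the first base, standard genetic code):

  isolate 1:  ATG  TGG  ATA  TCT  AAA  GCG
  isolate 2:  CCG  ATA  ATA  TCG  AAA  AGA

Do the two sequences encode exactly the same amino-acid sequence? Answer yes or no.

Codon 1: ATG Met / CCG Pro — nonsynonymous.
Codon 2: TGG Trp / ATA Ile — nonsynonymous.
Codon 3: ATA Ile / ATA Ile — identical.
Codon 4: TCT Ser / TCG Ser — synonymous.
Codon 5: AAA Lys / AAA Lys — identical.
Codon 6: GCG Ala / AGA Arg — nonsynonymous.
Nonsynonymous differences: 3 → different protein.

no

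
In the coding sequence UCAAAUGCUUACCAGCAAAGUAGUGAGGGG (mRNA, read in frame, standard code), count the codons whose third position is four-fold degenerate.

3

Codon 1 UCA (Ser): third position 4-fold.
Codon 2 AAU (Asn): third position 2-fold.
Codon 3 GCU (Ala): third position 4-fold.
Codon 4 UAC (Tyr): third position 2-fold.
Codon 5 CAG (Gln): third position 2-fold.
Codon 6 CAA (Gln): third position 2-fold.
Codon 7 AGU (Ser): third position 2-fold.
Codon 8 AGU (Ser): third position 2-fold.
Codon 9 GAG (Glu): third position 2-fold.
Codon 10 GGG (Gly): third position 4-fold.
Four-fold degenerate third positions: 3.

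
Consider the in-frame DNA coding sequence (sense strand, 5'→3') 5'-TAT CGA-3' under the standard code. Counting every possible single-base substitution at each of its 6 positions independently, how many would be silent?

5

Codon 1 (TAT, Tyr): 1 synonymous substitution.
Codon 2 (CGA, Arg): 4 synonymous substitutions.
Total: 1 + 4 = 5.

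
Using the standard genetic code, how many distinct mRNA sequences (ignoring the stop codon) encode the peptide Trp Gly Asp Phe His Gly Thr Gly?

Trp: 1 codon.
Gly: 4 codons.
Asp: 2 codons.
Phe: 2 codons.
His: 2 codons.
Gly: 4 codons.
Thr: 4 codons.
Gly: 4 codons.
1 × 4 × 2 × 2 × 2 × 4 × 4 × 4 = 2048.

2048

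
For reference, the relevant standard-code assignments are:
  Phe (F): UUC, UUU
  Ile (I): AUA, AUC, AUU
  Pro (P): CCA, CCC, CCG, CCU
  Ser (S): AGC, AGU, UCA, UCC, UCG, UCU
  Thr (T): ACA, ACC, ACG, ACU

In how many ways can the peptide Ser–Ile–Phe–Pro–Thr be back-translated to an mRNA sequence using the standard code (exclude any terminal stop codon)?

576

Ser: 6 codons.
Ile: 3 codons.
Phe: 2 codons.
Pro: 4 codons.
Thr: 4 codons.
6 × 3 × 2 × 4 × 4 = 576.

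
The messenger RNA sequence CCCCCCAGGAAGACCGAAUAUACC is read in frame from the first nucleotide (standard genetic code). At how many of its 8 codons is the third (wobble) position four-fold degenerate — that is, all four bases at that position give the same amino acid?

4

Codon 1 CCC (Pro): third position 4-fold.
Codon 2 CCC (Pro): third position 4-fold.
Codon 3 AGG (Arg): third position 2-fold.
Codon 4 AAG (Lys): third position 2-fold.
Codon 5 ACC (Thr): third position 4-fold.
Codon 6 GAA (Glu): third position 2-fold.
Codon 7 UAU (Tyr): third position 2-fold.
Codon 8 ACC (Thr): third position 4-fold.
Four-fold degenerate third positions: 4.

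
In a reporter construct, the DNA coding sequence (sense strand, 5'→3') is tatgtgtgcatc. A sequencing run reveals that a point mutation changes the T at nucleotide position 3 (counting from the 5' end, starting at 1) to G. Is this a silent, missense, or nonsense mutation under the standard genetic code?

Position 3 falls in codon 1: TAT → Tyr.
After the substitution the codon is TAG → Stop.
The new codon is a stop codon, so this is a nonsense mutation.

nonsense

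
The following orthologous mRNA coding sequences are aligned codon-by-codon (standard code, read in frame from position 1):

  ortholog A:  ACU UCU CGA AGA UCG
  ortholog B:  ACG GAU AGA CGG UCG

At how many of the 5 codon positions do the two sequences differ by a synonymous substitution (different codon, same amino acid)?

3

Codon 1: ACU Thr / ACG Thr — synonymous.
Codon 2: UCU Ser / GAU Asp — nonsynonymous.
Codon 3: CGA Arg / AGA Arg — synonymous.
Codon 4: AGA Arg / CGG Arg — synonymous.
Codon 5: UCG Ser / UCG Ser — identical.
Synonymous differences: 3.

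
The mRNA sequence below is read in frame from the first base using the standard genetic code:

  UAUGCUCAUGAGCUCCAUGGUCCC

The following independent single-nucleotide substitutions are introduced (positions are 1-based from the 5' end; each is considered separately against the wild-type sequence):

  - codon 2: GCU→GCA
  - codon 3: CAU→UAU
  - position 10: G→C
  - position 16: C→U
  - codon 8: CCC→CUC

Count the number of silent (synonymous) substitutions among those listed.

Codon 2: GCU (Ala) → GCA (Ala) — synonymous.
Codon 3: CAU (His) → UAU (Tyr) — missense.
Codon 4: GAG (Glu) → CAG (Gln) — missense.
Codon 6: CAU (His) → UAU (Tyr) — missense.
Codon 8: CCC (Pro) → CUC (Leu) — missense.
Synonymous: 1 of 5.

1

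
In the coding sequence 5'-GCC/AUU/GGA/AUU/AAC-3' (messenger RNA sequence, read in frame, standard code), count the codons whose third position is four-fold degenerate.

2

Codon 1 GCC (Ala): third position 4-fold.
Codon 2 AUU (Ile): third position 3-fold.
Codon 3 GGA (Gly): third position 4-fold.
Codon 4 AUU (Ile): third position 3-fold.
Codon 5 AAC (Asn): third position 2-fold.
Four-fold degenerate third positions: 2.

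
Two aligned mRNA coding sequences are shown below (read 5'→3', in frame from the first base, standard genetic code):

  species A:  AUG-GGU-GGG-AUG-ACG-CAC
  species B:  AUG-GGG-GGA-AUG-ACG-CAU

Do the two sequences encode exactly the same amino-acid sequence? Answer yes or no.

Codon 1: AUG Met / AUG Met — identical.
Codon 2: GGU Gly / GGG Gly — synonymous.
Codon 3: GGG Gly / GGA Gly — synonymous.
Codon 4: AUG Met / AUG Met — identical.
Codon 5: ACG Thr / ACG Thr — identical.
Codon 6: CAC His / CAU His — synonymous.
Nonsynonymous differences: 0 → same protein.

yes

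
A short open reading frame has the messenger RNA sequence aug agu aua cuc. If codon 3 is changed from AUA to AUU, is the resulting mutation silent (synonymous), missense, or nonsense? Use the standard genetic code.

Position 9 falls in codon 3: AUA → Ile.
After the substitution the codon is AUU → Ile.
Both encode Ile, so the change is synonymous.

silent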